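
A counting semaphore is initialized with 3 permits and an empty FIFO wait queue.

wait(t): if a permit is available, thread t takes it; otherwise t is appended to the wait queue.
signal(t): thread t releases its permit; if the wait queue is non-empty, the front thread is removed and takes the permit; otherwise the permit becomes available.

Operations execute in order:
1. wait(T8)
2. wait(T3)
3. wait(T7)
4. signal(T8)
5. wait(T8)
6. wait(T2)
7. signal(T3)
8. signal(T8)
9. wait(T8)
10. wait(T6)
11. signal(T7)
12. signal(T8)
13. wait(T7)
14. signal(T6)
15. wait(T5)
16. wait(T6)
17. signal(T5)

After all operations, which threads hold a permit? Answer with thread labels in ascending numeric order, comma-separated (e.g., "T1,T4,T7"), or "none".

Step 1: wait(T8) -> count=2 queue=[] holders={T8}
Step 2: wait(T3) -> count=1 queue=[] holders={T3,T8}
Step 3: wait(T7) -> count=0 queue=[] holders={T3,T7,T8}
Step 4: signal(T8) -> count=1 queue=[] holders={T3,T7}
Step 5: wait(T8) -> count=0 queue=[] holders={T3,T7,T8}
Step 6: wait(T2) -> count=0 queue=[T2] holders={T3,T7,T8}
Step 7: signal(T3) -> count=0 queue=[] holders={T2,T7,T8}
Step 8: signal(T8) -> count=1 queue=[] holders={T2,T7}
Step 9: wait(T8) -> count=0 queue=[] holders={T2,T7,T8}
Step 10: wait(T6) -> count=0 queue=[T6] holders={T2,T7,T8}
Step 11: signal(T7) -> count=0 queue=[] holders={T2,T6,T8}
Step 12: signal(T8) -> count=1 queue=[] holders={T2,T6}
Step 13: wait(T7) -> count=0 queue=[] holders={T2,T6,T7}
Step 14: signal(T6) -> count=1 queue=[] holders={T2,T7}
Step 15: wait(T5) -> count=0 queue=[] holders={T2,T5,T7}
Step 16: wait(T6) -> count=0 queue=[T6] holders={T2,T5,T7}
Step 17: signal(T5) -> count=0 queue=[] holders={T2,T6,T7}
Final holders: T2,T6,T7

Answer: T2,T6,T7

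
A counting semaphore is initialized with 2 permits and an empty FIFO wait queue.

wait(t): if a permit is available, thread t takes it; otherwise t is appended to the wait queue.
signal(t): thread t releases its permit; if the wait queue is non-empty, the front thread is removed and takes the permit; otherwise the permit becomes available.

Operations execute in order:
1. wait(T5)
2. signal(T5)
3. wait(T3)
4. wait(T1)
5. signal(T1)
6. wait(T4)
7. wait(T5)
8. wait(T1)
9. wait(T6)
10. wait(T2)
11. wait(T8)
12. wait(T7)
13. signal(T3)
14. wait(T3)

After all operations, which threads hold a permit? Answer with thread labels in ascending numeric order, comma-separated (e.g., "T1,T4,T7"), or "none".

Step 1: wait(T5) -> count=1 queue=[] holders={T5}
Step 2: signal(T5) -> count=2 queue=[] holders={none}
Step 3: wait(T3) -> count=1 queue=[] holders={T3}
Step 4: wait(T1) -> count=0 queue=[] holders={T1,T3}
Step 5: signal(T1) -> count=1 queue=[] holders={T3}
Step 6: wait(T4) -> count=0 queue=[] holders={T3,T4}
Step 7: wait(T5) -> count=0 queue=[T5] holders={T3,T4}
Step 8: wait(T1) -> count=0 queue=[T5,T1] holders={T3,T4}
Step 9: wait(T6) -> count=0 queue=[T5,T1,T6] holders={T3,T4}
Step 10: wait(T2) -> count=0 queue=[T5,T1,T6,T2] holders={T3,T4}
Step 11: wait(T8) -> count=0 queue=[T5,T1,T6,T2,T8] holders={T3,T4}
Step 12: wait(T7) -> count=0 queue=[T5,T1,T6,T2,T8,T7] holders={T3,T4}
Step 13: signal(T3) -> count=0 queue=[T1,T6,T2,T8,T7] holders={T4,T5}
Step 14: wait(T3) -> count=0 queue=[T1,T6,T2,T8,T7,T3] holders={T4,T5}
Final holders: T4,T5

Answer: T4,T5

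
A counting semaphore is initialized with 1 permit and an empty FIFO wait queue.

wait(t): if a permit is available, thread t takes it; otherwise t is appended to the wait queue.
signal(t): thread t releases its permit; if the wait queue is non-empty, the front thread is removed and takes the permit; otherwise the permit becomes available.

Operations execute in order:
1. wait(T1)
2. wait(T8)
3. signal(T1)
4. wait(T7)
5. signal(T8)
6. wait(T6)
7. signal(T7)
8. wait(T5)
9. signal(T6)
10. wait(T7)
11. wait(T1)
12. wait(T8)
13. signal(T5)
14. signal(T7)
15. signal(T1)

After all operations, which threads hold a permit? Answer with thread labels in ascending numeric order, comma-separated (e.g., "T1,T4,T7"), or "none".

Answer: T8

Derivation:
Step 1: wait(T1) -> count=0 queue=[] holders={T1}
Step 2: wait(T8) -> count=0 queue=[T8] holders={T1}
Step 3: signal(T1) -> count=0 queue=[] holders={T8}
Step 4: wait(T7) -> count=0 queue=[T7] holders={T8}
Step 5: signal(T8) -> count=0 queue=[] holders={T7}
Step 6: wait(T6) -> count=0 queue=[T6] holders={T7}
Step 7: signal(T7) -> count=0 queue=[] holders={T6}
Step 8: wait(T5) -> count=0 queue=[T5] holders={T6}
Step 9: signal(T6) -> count=0 queue=[] holders={T5}
Step 10: wait(T7) -> count=0 queue=[T7] holders={T5}
Step 11: wait(T1) -> count=0 queue=[T7,T1] holders={T5}
Step 12: wait(T8) -> count=0 queue=[T7,T1,T8] holders={T5}
Step 13: signal(T5) -> count=0 queue=[T1,T8] holders={T7}
Step 14: signal(T7) -> count=0 queue=[T8] holders={T1}
Step 15: signal(T1) -> count=0 queue=[] holders={T8}
Final holders: T8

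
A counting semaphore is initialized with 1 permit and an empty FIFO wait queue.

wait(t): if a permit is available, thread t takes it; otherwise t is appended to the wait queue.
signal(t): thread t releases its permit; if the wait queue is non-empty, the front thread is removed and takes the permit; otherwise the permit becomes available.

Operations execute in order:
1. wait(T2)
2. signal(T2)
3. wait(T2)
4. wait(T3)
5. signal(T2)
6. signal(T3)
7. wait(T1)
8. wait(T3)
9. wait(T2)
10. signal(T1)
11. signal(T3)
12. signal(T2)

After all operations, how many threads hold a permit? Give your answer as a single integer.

Step 1: wait(T2) -> count=0 queue=[] holders={T2}
Step 2: signal(T2) -> count=1 queue=[] holders={none}
Step 3: wait(T2) -> count=0 queue=[] holders={T2}
Step 4: wait(T3) -> count=0 queue=[T3] holders={T2}
Step 5: signal(T2) -> count=0 queue=[] holders={T3}
Step 6: signal(T3) -> count=1 queue=[] holders={none}
Step 7: wait(T1) -> count=0 queue=[] holders={T1}
Step 8: wait(T3) -> count=0 queue=[T3] holders={T1}
Step 9: wait(T2) -> count=0 queue=[T3,T2] holders={T1}
Step 10: signal(T1) -> count=0 queue=[T2] holders={T3}
Step 11: signal(T3) -> count=0 queue=[] holders={T2}
Step 12: signal(T2) -> count=1 queue=[] holders={none}
Final holders: {none} -> 0 thread(s)

Answer: 0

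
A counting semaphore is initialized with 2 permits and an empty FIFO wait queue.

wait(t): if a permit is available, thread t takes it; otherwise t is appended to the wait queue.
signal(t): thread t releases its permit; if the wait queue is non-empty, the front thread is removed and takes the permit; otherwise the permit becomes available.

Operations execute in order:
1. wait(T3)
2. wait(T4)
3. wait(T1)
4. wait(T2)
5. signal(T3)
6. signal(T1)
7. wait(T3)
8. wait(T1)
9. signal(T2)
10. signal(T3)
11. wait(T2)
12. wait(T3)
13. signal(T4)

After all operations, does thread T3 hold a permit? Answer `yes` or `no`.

Answer: no

Derivation:
Step 1: wait(T3) -> count=1 queue=[] holders={T3}
Step 2: wait(T4) -> count=0 queue=[] holders={T3,T4}
Step 3: wait(T1) -> count=0 queue=[T1] holders={T3,T4}
Step 4: wait(T2) -> count=0 queue=[T1,T2] holders={T3,T4}
Step 5: signal(T3) -> count=0 queue=[T2] holders={T1,T4}
Step 6: signal(T1) -> count=0 queue=[] holders={T2,T4}
Step 7: wait(T3) -> count=0 queue=[T3] holders={T2,T4}
Step 8: wait(T1) -> count=0 queue=[T3,T1] holders={T2,T4}
Step 9: signal(T2) -> count=0 queue=[T1] holders={T3,T4}
Step 10: signal(T3) -> count=0 queue=[] holders={T1,T4}
Step 11: wait(T2) -> count=0 queue=[T2] holders={T1,T4}
Step 12: wait(T3) -> count=0 queue=[T2,T3] holders={T1,T4}
Step 13: signal(T4) -> count=0 queue=[T3] holders={T1,T2}
Final holders: {T1,T2} -> T3 not in holders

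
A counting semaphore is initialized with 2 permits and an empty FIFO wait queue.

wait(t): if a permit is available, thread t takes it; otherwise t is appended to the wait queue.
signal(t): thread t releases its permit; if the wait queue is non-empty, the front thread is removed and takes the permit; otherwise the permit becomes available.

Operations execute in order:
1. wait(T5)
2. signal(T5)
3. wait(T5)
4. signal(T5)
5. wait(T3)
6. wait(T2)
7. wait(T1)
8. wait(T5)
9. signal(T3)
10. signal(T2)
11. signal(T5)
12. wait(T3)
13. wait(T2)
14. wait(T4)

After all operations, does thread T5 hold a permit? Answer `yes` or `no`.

Answer: no

Derivation:
Step 1: wait(T5) -> count=1 queue=[] holders={T5}
Step 2: signal(T5) -> count=2 queue=[] holders={none}
Step 3: wait(T5) -> count=1 queue=[] holders={T5}
Step 4: signal(T5) -> count=2 queue=[] holders={none}
Step 5: wait(T3) -> count=1 queue=[] holders={T3}
Step 6: wait(T2) -> count=0 queue=[] holders={T2,T3}
Step 7: wait(T1) -> count=0 queue=[T1] holders={T2,T3}
Step 8: wait(T5) -> count=0 queue=[T1,T5] holders={T2,T3}
Step 9: signal(T3) -> count=0 queue=[T5] holders={T1,T2}
Step 10: signal(T2) -> count=0 queue=[] holders={T1,T5}
Step 11: signal(T5) -> count=1 queue=[] holders={T1}
Step 12: wait(T3) -> count=0 queue=[] holders={T1,T3}
Step 13: wait(T2) -> count=0 queue=[T2] holders={T1,T3}
Step 14: wait(T4) -> count=0 queue=[T2,T4] holders={T1,T3}
Final holders: {T1,T3} -> T5 not in holders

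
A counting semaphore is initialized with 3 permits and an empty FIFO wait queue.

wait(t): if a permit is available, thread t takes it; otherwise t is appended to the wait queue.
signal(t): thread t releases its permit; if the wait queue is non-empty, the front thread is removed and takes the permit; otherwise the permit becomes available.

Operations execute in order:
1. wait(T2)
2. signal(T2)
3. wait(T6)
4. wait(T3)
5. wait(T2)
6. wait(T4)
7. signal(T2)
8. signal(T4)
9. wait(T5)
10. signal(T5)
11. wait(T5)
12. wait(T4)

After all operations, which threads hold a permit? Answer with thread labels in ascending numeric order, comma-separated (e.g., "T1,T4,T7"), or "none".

Step 1: wait(T2) -> count=2 queue=[] holders={T2}
Step 2: signal(T2) -> count=3 queue=[] holders={none}
Step 3: wait(T6) -> count=2 queue=[] holders={T6}
Step 4: wait(T3) -> count=1 queue=[] holders={T3,T6}
Step 5: wait(T2) -> count=0 queue=[] holders={T2,T3,T6}
Step 6: wait(T4) -> count=0 queue=[T4] holders={T2,T3,T6}
Step 7: signal(T2) -> count=0 queue=[] holders={T3,T4,T6}
Step 8: signal(T4) -> count=1 queue=[] holders={T3,T6}
Step 9: wait(T5) -> count=0 queue=[] holders={T3,T5,T6}
Step 10: signal(T5) -> count=1 queue=[] holders={T3,T6}
Step 11: wait(T5) -> count=0 queue=[] holders={T3,T5,T6}
Step 12: wait(T4) -> count=0 queue=[T4] holders={T3,T5,T6}
Final holders: T3,T5,T6

Answer: T3,T5,T6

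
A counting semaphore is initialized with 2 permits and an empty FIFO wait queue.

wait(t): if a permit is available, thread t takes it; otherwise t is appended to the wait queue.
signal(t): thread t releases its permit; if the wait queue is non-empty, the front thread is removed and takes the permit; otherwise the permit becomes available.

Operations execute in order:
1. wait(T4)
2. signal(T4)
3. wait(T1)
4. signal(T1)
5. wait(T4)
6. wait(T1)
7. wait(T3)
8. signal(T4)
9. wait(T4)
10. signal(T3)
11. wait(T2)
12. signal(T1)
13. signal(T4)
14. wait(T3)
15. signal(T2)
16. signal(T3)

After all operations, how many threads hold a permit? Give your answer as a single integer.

Step 1: wait(T4) -> count=1 queue=[] holders={T4}
Step 2: signal(T4) -> count=2 queue=[] holders={none}
Step 3: wait(T1) -> count=1 queue=[] holders={T1}
Step 4: signal(T1) -> count=2 queue=[] holders={none}
Step 5: wait(T4) -> count=1 queue=[] holders={T4}
Step 6: wait(T1) -> count=0 queue=[] holders={T1,T4}
Step 7: wait(T3) -> count=0 queue=[T3] holders={T1,T4}
Step 8: signal(T4) -> count=0 queue=[] holders={T1,T3}
Step 9: wait(T4) -> count=0 queue=[T4] holders={T1,T3}
Step 10: signal(T3) -> count=0 queue=[] holders={T1,T4}
Step 11: wait(T2) -> count=0 queue=[T2] holders={T1,T4}
Step 12: signal(T1) -> count=0 queue=[] holders={T2,T4}
Step 13: signal(T4) -> count=1 queue=[] holders={T2}
Step 14: wait(T3) -> count=0 queue=[] holders={T2,T3}
Step 15: signal(T2) -> count=1 queue=[] holders={T3}
Step 16: signal(T3) -> count=2 queue=[] holders={none}
Final holders: {none} -> 0 thread(s)

Answer: 0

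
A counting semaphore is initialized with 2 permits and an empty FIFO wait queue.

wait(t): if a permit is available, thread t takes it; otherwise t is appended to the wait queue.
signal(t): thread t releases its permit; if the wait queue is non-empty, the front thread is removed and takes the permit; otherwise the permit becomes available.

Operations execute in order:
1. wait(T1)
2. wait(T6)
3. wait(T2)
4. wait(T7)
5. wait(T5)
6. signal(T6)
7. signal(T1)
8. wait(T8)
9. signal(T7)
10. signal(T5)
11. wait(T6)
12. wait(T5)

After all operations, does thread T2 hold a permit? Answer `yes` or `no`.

Answer: yes

Derivation:
Step 1: wait(T1) -> count=1 queue=[] holders={T1}
Step 2: wait(T6) -> count=0 queue=[] holders={T1,T6}
Step 3: wait(T2) -> count=0 queue=[T2] holders={T1,T6}
Step 4: wait(T7) -> count=0 queue=[T2,T7] holders={T1,T6}
Step 5: wait(T5) -> count=0 queue=[T2,T7,T5] holders={T1,T6}
Step 6: signal(T6) -> count=0 queue=[T7,T5] holders={T1,T2}
Step 7: signal(T1) -> count=0 queue=[T5] holders={T2,T7}
Step 8: wait(T8) -> count=0 queue=[T5,T8] holders={T2,T7}
Step 9: signal(T7) -> count=0 queue=[T8] holders={T2,T5}
Step 10: signal(T5) -> count=0 queue=[] holders={T2,T8}
Step 11: wait(T6) -> count=0 queue=[T6] holders={T2,T8}
Step 12: wait(T5) -> count=0 queue=[T6,T5] holders={T2,T8}
Final holders: {T2,T8} -> T2 in holders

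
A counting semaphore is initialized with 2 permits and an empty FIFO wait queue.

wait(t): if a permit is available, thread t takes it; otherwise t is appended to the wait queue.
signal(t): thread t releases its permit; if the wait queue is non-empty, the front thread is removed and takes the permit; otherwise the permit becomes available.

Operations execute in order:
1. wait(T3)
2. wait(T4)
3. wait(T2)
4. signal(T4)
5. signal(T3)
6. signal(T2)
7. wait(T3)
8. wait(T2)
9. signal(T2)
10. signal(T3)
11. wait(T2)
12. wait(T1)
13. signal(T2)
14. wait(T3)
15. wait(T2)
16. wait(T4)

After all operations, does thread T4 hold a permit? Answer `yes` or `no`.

Step 1: wait(T3) -> count=1 queue=[] holders={T3}
Step 2: wait(T4) -> count=0 queue=[] holders={T3,T4}
Step 3: wait(T2) -> count=0 queue=[T2] holders={T3,T4}
Step 4: signal(T4) -> count=0 queue=[] holders={T2,T3}
Step 5: signal(T3) -> count=1 queue=[] holders={T2}
Step 6: signal(T2) -> count=2 queue=[] holders={none}
Step 7: wait(T3) -> count=1 queue=[] holders={T3}
Step 8: wait(T2) -> count=0 queue=[] holders={T2,T3}
Step 9: signal(T2) -> count=1 queue=[] holders={T3}
Step 10: signal(T3) -> count=2 queue=[] holders={none}
Step 11: wait(T2) -> count=1 queue=[] holders={T2}
Step 12: wait(T1) -> count=0 queue=[] holders={T1,T2}
Step 13: signal(T2) -> count=1 queue=[] holders={T1}
Step 14: wait(T3) -> count=0 queue=[] holders={T1,T3}
Step 15: wait(T2) -> count=0 queue=[T2] holders={T1,T3}
Step 16: wait(T4) -> count=0 queue=[T2,T4] holders={T1,T3}
Final holders: {T1,T3} -> T4 not in holders

Answer: no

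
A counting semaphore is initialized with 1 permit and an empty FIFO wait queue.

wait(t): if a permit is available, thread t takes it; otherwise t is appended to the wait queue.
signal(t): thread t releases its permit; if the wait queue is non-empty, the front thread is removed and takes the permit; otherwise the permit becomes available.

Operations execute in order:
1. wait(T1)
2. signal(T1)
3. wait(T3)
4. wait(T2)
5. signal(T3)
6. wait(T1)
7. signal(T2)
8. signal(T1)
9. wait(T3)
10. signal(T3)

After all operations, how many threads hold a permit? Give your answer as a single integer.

Step 1: wait(T1) -> count=0 queue=[] holders={T1}
Step 2: signal(T1) -> count=1 queue=[] holders={none}
Step 3: wait(T3) -> count=0 queue=[] holders={T3}
Step 4: wait(T2) -> count=0 queue=[T2] holders={T3}
Step 5: signal(T3) -> count=0 queue=[] holders={T2}
Step 6: wait(T1) -> count=0 queue=[T1] holders={T2}
Step 7: signal(T2) -> count=0 queue=[] holders={T1}
Step 8: signal(T1) -> count=1 queue=[] holders={none}
Step 9: wait(T3) -> count=0 queue=[] holders={T3}
Step 10: signal(T3) -> count=1 queue=[] holders={none}
Final holders: {none} -> 0 thread(s)

Answer: 0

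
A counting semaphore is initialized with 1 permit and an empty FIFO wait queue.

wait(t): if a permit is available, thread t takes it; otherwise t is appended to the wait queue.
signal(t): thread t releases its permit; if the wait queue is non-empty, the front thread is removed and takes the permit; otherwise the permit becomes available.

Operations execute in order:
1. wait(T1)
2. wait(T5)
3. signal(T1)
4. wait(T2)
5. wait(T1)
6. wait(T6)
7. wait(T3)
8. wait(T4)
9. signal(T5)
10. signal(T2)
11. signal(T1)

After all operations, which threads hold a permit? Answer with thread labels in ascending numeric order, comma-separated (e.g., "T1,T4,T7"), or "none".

Answer: T6

Derivation:
Step 1: wait(T1) -> count=0 queue=[] holders={T1}
Step 2: wait(T5) -> count=0 queue=[T5] holders={T1}
Step 3: signal(T1) -> count=0 queue=[] holders={T5}
Step 4: wait(T2) -> count=0 queue=[T2] holders={T5}
Step 5: wait(T1) -> count=0 queue=[T2,T1] holders={T5}
Step 6: wait(T6) -> count=0 queue=[T2,T1,T6] holders={T5}
Step 7: wait(T3) -> count=0 queue=[T2,T1,T6,T3] holders={T5}
Step 8: wait(T4) -> count=0 queue=[T2,T1,T6,T3,T4] holders={T5}
Step 9: signal(T5) -> count=0 queue=[T1,T6,T3,T4] holders={T2}
Step 10: signal(T2) -> count=0 queue=[T6,T3,T4] holders={T1}
Step 11: signal(T1) -> count=0 queue=[T3,T4] holders={T6}
Final holders: T6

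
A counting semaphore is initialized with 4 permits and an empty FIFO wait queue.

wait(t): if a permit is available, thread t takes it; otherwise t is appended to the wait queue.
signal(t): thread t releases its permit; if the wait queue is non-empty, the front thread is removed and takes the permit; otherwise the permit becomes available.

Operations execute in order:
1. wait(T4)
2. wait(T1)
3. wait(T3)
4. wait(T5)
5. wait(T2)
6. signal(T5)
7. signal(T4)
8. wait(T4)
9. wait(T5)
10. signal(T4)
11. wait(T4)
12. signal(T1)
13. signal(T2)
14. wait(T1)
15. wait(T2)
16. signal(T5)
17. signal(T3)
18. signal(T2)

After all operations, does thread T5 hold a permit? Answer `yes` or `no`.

Answer: no

Derivation:
Step 1: wait(T4) -> count=3 queue=[] holders={T4}
Step 2: wait(T1) -> count=2 queue=[] holders={T1,T4}
Step 3: wait(T3) -> count=1 queue=[] holders={T1,T3,T4}
Step 4: wait(T5) -> count=0 queue=[] holders={T1,T3,T4,T5}
Step 5: wait(T2) -> count=0 queue=[T2] holders={T1,T3,T4,T5}
Step 6: signal(T5) -> count=0 queue=[] holders={T1,T2,T3,T4}
Step 7: signal(T4) -> count=1 queue=[] holders={T1,T2,T3}
Step 8: wait(T4) -> count=0 queue=[] holders={T1,T2,T3,T4}
Step 9: wait(T5) -> count=0 queue=[T5] holders={T1,T2,T3,T4}
Step 10: signal(T4) -> count=0 queue=[] holders={T1,T2,T3,T5}
Step 11: wait(T4) -> count=0 queue=[T4] holders={T1,T2,T3,T5}
Step 12: signal(T1) -> count=0 queue=[] holders={T2,T3,T4,T5}
Step 13: signal(T2) -> count=1 queue=[] holders={T3,T4,T5}
Step 14: wait(T1) -> count=0 queue=[] holders={T1,T3,T4,T5}
Step 15: wait(T2) -> count=0 queue=[T2] holders={T1,T3,T4,T5}
Step 16: signal(T5) -> count=0 queue=[] holders={T1,T2,T3,T4}
Step 17: signal(T3) -> count=1 queue=[] holders={T1,T2,T4}
Step 18: signal(T2) -> count=2 queue=[] holders={T1,T4}
Final holders: {T1,T4} -> T5 not in holders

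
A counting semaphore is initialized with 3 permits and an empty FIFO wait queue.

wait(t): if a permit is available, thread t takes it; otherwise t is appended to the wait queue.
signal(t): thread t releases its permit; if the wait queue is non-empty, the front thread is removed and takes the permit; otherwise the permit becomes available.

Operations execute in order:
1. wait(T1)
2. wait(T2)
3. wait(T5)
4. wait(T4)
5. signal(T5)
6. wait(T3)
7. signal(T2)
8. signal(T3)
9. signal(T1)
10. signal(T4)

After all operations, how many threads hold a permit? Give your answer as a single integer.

Step 1: wait(T1) -> count=2 queue=[] holders={T1}
Step 2: wait(T2) -> count=1 queue=[] holders={T1,T2}
Step 3: wait(T5) -> count=0 queue=[] holders={T1,T2,T5}
Step 4: wait(T4) -> count=0 queue=[T4] holders={T1,T2,T5}
Step 5: signal(T5) -> count=0 queue=[] holders={T1,T2,T4}
Step 6: wait(T3) -> count=0 queue=[T3] holders={T1,T2,T4}
Step 7: signal(T2) -> count=0 queue=[] holders={T1,T3,T4}
Step 8: signal(T3) -> count=1 queue=[] holders={T1,T4}
Step 9: signal(T1) -> count=2 queue=[] holders={T4}
Step 10: signal(T4) -> count=3 queue=[] holders={none}
Final holders: {none} -> 0 thread(s)

Answer: 0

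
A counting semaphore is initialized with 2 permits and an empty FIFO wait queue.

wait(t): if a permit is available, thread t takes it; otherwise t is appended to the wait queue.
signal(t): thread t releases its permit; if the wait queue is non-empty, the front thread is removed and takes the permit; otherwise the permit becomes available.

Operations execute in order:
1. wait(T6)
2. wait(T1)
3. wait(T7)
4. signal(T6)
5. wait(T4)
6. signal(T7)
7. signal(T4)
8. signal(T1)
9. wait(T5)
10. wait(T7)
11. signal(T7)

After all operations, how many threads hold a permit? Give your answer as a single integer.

Step 1: wait(T6) -> count=1 queue=[] holders={T6}
Step 2: wait(T1) -> count=0 queue=[] holders={T1,T6}
Step 3: wait(T7) -> count=0 queue=[T7] holders={T1,T6}
Step 4: signal(T6) -> count=0 queue=[] holders={T1,T7}
Step 5: wait(T4) -> count=0 queue=[T4] holders={T1,T7}
Step 6: signal(T7) -> count=0 queue=[] holders={T1,T4}
Step 7: signal(T4) -> count=1 queue=[] holders={T1}
Step 8: signal(T1) -> count=2 queue=[] holders={none}
Step 9: wait(T5) -> count=1 queue=[] holders={T5}
Step 10: wait(T7) -> count=0 queue=[] holders={T5,T7}
Step 11: signal(T7) -> count=1 queue=[] holders={T5}
Final holders: {T5} -> 1 thread(s)

Answer: 1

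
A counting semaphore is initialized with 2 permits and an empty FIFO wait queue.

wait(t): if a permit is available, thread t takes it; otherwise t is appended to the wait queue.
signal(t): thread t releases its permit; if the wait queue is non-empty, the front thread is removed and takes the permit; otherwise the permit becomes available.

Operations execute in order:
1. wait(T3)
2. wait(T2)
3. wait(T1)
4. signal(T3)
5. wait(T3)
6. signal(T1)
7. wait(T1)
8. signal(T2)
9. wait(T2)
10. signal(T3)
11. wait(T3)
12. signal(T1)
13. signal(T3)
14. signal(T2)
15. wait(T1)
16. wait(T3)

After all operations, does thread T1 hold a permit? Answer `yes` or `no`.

Answer: yes

Derivation:
Step 1: wait(T3) -> count=1 queue=[] holders={T3}
Step 2: wait(T2) -> count=0 queue=[] holders={T2,T3}
Step 3: wait(T1) -> count=0 queue=[T1] holders={T2,T3}
Step 4: signal(T3) -> count=0 queue=[] holders={T1,T2}
Step 5: wait(T3) -> count=0 queue=[T3] holders={T1,T2}
Step 6: signal(T1) -> count=0 queue=[] holders={T2,T3}
Step 7: wait(T1) -> count=0 queue=[T1] holders={T2,T3}
Step 8: signal(T2) -> count=0 queue=[] holders={T1,T3}
Step 9: wait(T2) -> count=0 queue=[T2] holders={T1,T3}
Step 10: signal(T3) -> count=0 queue=[] holders={T1,T2}
Step 11: wait(T3) -> count=0 queue=[T3] holders={T1,T2}
Step 12: signal(T1) -> count=0 queue=[] holders={T2,T3}
Step 13: signal(T3) -> count=1 queue=[] holders={T2}
Step 14: signal(T2) -> count=2 queue=[] holders={none}
Step 15: wait(T1) -> count=1 queue=[] holders={T1}
Step 16: wait(T3) -> count=0 queue=[] holders={T1,T3}
Final holders: {T1,T3} -> T1 in holders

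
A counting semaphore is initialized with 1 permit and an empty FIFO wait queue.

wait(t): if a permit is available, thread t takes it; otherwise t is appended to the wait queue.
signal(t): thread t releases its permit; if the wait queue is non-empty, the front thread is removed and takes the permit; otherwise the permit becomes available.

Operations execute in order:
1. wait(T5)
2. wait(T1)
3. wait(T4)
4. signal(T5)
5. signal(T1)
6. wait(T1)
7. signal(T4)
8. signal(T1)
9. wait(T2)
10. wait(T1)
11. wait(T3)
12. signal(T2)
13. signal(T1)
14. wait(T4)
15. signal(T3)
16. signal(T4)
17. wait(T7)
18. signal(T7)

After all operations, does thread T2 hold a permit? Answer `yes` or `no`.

Step 1: wait(T5) -> count=0 queue=[] holders={T5}
Step 2: wait(T1) -> count=0 queue=[T1] holders={T5}
Step 3: wait(T4) -> count=0 queue=[T1,T4] holders={T5}
Step 4: signal(T5) -> count=0 queue=[T4] holders={T1}
Step 5: signal(T1) -> count=0 queue=[] holders={T4}
Step 6: wait(T1) -> count=0 queue=[T1] holders={T4}
Step 7: signal(T4) -> count=0 queue=[] holders={T1}
Step 8: signal(T1) -> count=1 queue=[] holders={none}
Step 9: wait(T2) -> count=0 queue=[] holders={T2}
Step 10: wait(T1) -> count=0 queue=[T1] holders={T2}
Step 11: wait(T3) -> count=0 queue=[T1,T3] holders={T2}
Step 12: signal(T2) -> count=0 queue=[T3] holders={T1}
Step 13: signal(T1) -> count=0 queue=[] holders={T3}
Step 14: wait(T4) -> count=0 queue=[T4] holders={T3}
Step 15: signal(T3) -> count=0 queue=[] holders={T4}
Step 16: signal(T4) -> count=1 queue=[] holders={none}
Step 17: wait(T7) -> count=0 queue=[] holders={T7}
Step 18: signal(T7) -> count=1 queue=[] holders={none}
Final holders: {none} -> T2 not in holders

Answer: no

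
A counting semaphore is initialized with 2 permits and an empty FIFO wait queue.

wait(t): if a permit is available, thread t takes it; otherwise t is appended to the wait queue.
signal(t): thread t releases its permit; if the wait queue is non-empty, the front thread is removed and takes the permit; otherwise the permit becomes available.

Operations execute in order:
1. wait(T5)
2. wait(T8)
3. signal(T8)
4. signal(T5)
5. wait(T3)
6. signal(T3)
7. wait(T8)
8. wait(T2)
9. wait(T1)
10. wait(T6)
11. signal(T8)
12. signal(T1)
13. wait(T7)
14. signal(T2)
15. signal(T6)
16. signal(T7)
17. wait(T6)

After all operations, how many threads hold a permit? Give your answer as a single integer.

Step 1: wait(T5) -> count=1 queue=[] holders={T5}
Step 2: wait(T8) -> count=0 queue=[] holders={T5,T8}
Step 3: signal(T8) -> count=1 queue=[] holders={T5}
Step 4: signal(T5) -> count=2 queue=[] holders={none}
Step 5: wait(T3) -> count=1 queue=[] holders={T3}
Step 6: signal(T3) -> count=2 queue=[] holders={none}
Step 7: wait(T8) -> count=1 queue=[] holders={T8}
Step 8: wait(T2) -> count=0 queue=[] holders={T2,T8}
Step 9: wait(T1) -> count=0 queue=[T1] holders={T2,T8}
Step 10: wait(T6) -> count=0 queue=[T1,T6] holders={T2,T8}
Step 11: signal(T8) -> count=0 queue=[T6] holders={T1,T2}
Step 12: signal(T1) -> count=0 queue=[] holders={T2,T6}
Step 13: wait(T7) -> count=0 queue=[T7] holders={T2,T6}
Step 14: signal(T2) -> count=0 queue=[] holders={T6,T7}
Step 15: signal(T6) -> count=1 queue=[] holders={T7}
Step 16: signal(T7) -> count=2 queue=[] holders={none}
Step 17: wait(T6) -> count=1 queue=[] holders={T6}
Final holders: {T6} -> 1 thread(s)

Answer: 1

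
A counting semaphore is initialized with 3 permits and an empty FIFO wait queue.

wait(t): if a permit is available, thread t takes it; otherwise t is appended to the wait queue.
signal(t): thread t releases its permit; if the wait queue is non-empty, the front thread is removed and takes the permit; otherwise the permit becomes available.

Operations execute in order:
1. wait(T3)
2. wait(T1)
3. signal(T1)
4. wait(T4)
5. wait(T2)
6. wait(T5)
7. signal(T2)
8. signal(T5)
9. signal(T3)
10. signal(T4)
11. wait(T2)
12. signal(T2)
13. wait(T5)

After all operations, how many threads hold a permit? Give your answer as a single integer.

Step 1: wait(T3) -> count=2 queue=[] holders={T3}
Step 2: wait(T1) -> count=1 queue=[] holders={T1,T3}
Step 3: signal(T1) -> count=2 queue=[] holders={T3}
Step 4: wait(T4) -> count=1 queue=[] holders={T3,T4}
Step 5: wait(T2) -> count=0 queue=[] holders={T2,T3,T4}
Step 6: wait(T5) -> count=0 queue=[T5] holders={T2,T3,T4}
Step 7: signal(T2) -> count=0 queue=[] holders={T3,T4,T5}
Step 8: signal(T5) -> count=1 queue=[] holders={T3,T4}
Step 9: signal(T3) -> count=2 queue=[] holders={T4}
Step 10: signal(T4) -> count=3 queue=[] holders={none}
Step 11: wait(T2) -> count=2 queue=[] holders={T2}
Step 12: signal(T2) -> count=3 queue=[] holders={none}
Step 13: wait(T5) -> count=2 queue=[] holders={T5}
Final holders: {T5} -> 1 thread(s)

Answer: 1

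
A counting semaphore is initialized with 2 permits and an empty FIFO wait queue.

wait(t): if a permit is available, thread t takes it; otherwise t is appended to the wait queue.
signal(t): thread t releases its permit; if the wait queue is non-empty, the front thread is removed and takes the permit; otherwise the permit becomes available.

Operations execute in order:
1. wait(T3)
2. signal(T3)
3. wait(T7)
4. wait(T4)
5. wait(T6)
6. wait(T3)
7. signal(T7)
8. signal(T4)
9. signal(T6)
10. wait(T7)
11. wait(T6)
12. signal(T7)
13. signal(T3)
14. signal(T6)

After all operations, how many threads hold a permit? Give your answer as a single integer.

Step 1: wait(T3) -> count=1 queue=[] holders={T3}
Step 2: signal(T3) -> count=2 queue=[] holders={none}
Step 3: wait(T7) -> count=1 queue=[] holders={T7}
Step 4: wait(T4) -> count=0 queue=[] holders={T4,T7}
Step 5: wait(T6) -> count=0 queue=[T6] holders={T4,T7}
Step 6: wait(T3) -> count=0 queue=[T6,T3] holders={T4,T7}
Step 7: signal(T7) -> count=0 queue=[T3] holders={T4,T6}
Step 8: signal(T4) -> count=0 queue=[] holders={T3,T6}
Step 9: signal(T6) -> count=1 queue=[] holders={T3}
Step 10: wait(T7) -> count=0 queue=[] holders={T3,T7}
Step 11: wait(T6) -> count=0 queue=[T6] holders={T3,T7}
Step 12: signal(T7) -> count=0 queue=[] holders={T3,T6}
Step 13: signal(T3) -> count=1 queue=[] holders={T6}
Step 14: signal(T6) -> count=2 queue=[] holders={none}
Final holders: {none} -> 0 thread(s)

Answer: 0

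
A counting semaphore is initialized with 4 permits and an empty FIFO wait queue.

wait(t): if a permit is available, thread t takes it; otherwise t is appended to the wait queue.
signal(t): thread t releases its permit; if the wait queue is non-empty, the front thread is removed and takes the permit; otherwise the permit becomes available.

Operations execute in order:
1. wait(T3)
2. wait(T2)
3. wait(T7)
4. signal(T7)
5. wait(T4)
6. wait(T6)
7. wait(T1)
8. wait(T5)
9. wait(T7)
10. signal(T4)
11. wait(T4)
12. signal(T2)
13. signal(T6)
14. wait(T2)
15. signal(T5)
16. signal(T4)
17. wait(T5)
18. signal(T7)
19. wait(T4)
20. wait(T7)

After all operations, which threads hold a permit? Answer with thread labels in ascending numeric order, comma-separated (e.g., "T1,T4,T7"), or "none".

Answer: T1,T2,T3,T5

Derivation:
Step 1: wait(T3) -> count=3 queue=[] holders={T3}
Step 2: wait(T2) -> count=2 queue=[] holders={T2,T3}
Step 3: wait(T7) -> count=1 queue=[] holders={T2,T3,T7}
Step 4: signal(T7) -> count=2 queue=[] holders={T2,T3}
Step 5: wait(T4) -> count=1 queue=[] holders={T2,T3,T4}
Step 6: wait(T6) -> count=0 queue=[] holders={T2,T3,T4,T6}
Step 7: wait(T1) -> count=0 queue=[T1] holders={T2,T3,T4,T6}
Step 8: wait(T5) -> count=0 queue=[T1,T5] holders={T2,T3,T4,T6}
Step 9: wait(T7) -> count=0 queue=[T1,T5,T7] holders={T2,T3,T4,T6}
Step 10: signal(T4) -> count=0 queue=[T5,T7] holders={T1,T2,T3,T6}
Step 11: wait(T4) -> count=0 queue=[T5,T7,T4] holders={T1,T2,T3,T6}
Step 12: signal(T2) -> count=0 queue=[T7,T4] holders={T1,T3,T5,T6}
Step 13: signal(T6) -> count=0 queue=[T4] holders={T1,T3,T5,T7}
Step 14: wait(T2) -> count=0 queue=[T4,T2] holders={T1,T3,T5,T7}
Step 15: signal(T5) -> count=0 queue=[T2] holders={T1,T3,T4,T7}
Step 16: signal(T4) -> count=0 queue=[] holders={T1,T2,T3,T7}
Step 17: wait(T5) -> count=0 queue=[T5] holders={T1,T2,T3,T7}
Step 18: signal(T7) -> count=0 queue=[] holders={T1,T2,T3,T5}
Step 19: wait(T4) -> count=0 queue=[T4] holders={T1,T2,T3,T5}
Step 20: wait(T7) -> count=0 queue=[T4,T7] holders={T1,T2,T3,T5}
Final holders: T1,T2,T3,T5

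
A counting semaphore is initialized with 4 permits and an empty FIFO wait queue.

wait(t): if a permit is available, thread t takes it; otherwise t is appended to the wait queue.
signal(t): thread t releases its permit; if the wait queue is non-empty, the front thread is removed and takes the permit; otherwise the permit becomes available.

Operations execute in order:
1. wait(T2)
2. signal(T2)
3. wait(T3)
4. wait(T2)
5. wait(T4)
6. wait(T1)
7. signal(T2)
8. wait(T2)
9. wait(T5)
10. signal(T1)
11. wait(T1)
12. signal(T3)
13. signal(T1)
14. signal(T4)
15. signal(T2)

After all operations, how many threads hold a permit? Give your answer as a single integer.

Answer: 1

Derivation:
Step 1: wait(T2) -> count=3 queue=[] holders={T2}
Step 2: signal(T2) -> count=4 queue=[] holders={none}
Step 3: wait(T3) -> count=3 queue=[] holders={T3}
Step 4: wait(T2) -> count=2 queue=[] holders={T2,T3}
Step 5: wait(T4) -> count=1 queue=[] holders={T2,T3,T4}
Step 6: wait(T1) -> count=0 queue=[] holders={T1,T2,T3,T4}
Step 7: signal(T2) -> count=1 queue=[] holders={T1,T3,T4}
Step 8: wait(T2) -> count=0 queue=[] holders={T1,T2,T3,T4}
Step 9: wait(T5) -> count=0 queue=[T5] holders={T1,T2,T3,T4}
Step 10: signal(T1) -> count=0 queue=[] holders={T2,T3,T4,T5}
Step 11: wait(T1) -> count=0 queue=[T1] holders={T2,T3,T4,T5}
Step 12: signal(T3) -> count=0 queue=[] holders={T1,T2,T4,T5}
Step 13: signal(T1) -> count=1 queue=[] holders={T2,T4,T5}
Step 14: signal(T4) -> count=2 queue=[] holders={T2,T5}
Step 15: signal(T2) -> count=3 queue=[] holders={T5}
Final holders: {T5} -> 1 thread(s)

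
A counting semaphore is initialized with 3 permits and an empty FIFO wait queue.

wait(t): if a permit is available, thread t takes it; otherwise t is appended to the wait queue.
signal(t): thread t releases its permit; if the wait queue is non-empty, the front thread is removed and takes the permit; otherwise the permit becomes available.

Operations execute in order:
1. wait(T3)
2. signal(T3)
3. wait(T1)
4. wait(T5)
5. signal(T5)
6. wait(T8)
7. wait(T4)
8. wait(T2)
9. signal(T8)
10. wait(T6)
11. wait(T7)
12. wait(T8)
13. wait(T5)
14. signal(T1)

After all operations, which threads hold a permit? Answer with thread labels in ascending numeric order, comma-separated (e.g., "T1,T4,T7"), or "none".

Answer: T2,T4,T6

Derivation:
Step 1: wait(T3) -> count=2 queue=[] holders={T3}
Step 2: signal(T3) -> count=3 queue=[] holders={none}
Step 3: wait(T1) -> count=2 queue=[] holders={T1}
Step 4: wait(T5) -> count=1 queue=[] holders={T1,T5}
Step 5: signal(T5) -> count=2 queue=[] holders={T1}
Step 6: wait(T8) -> count=1 queue=[] holders={T1,T8}
Step 7: wait(T4) -> count=0 queue=[] holders={T1,T4,T8}
Step 8: wait(T2) -> count=0 queue=[T2] holders={T1,T4,T8}
Step 9: signal(T8) -> count=0 queue=[] holders={T1,T2,T4}
Step 10: wait(T6) -> count=0 queue=[T6] holders={T1,T2,T4}
Step 11: wait(T7) -> count=0 queue=[T6,T7] holders={T1,T2,T4}
Step 12: wait(T8) -> count=0 queue=[T6,T7,T8] holders={T1,T2,T4}
Step 13: wait(T5) -> count=0 queue=[T6,T7,T8,T5] holders={T1,T2,T4}
Step 14: signal(T1) -> count=0 queue=[T7,T8,T5] holders={T2,T4,T6}
Final holders: T2,T4,T6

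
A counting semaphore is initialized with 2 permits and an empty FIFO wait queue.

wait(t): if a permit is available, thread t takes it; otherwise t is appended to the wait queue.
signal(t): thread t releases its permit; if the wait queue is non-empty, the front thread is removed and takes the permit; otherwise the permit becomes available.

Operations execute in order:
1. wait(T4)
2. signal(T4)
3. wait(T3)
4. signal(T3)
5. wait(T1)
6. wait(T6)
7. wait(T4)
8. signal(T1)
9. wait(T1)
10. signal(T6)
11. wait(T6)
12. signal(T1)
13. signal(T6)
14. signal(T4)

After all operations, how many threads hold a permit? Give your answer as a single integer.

Answer: 0

Derivation:
Step 1: wait(T4) -> count=1 queue=[] holders={T4}
Step 2: signal(T4) -> count=2 queue=[] holders={none}
Step 3: wait(T3) -> count=1 queue=[] holders={T3}
Step 4: signal(T3) -> count=2 queue=[] holders={none}
Step 5: wait(T1) -> count=1 queue=[] holders={T1}
Step 6: wait(T6) -> count=0 queue=[] holders={T1,T6}
Step 7: wait(T4) -> count=0 queue=[T4] holders={T1,T6}
Step 8: signal(T1) -> count=0 queue=[] holders={T4,T6}
Step 9: wait(T1) -> count=0 queue=[T1] holders={T4,T6}
Step 10: signal(T6) -> count=0 queue=[] holders={T1,T4}
Step 11: wait(T6) -> count=0 queue=[T6] holders={T1,T4}
Step 12: signal(T1) -> count=0 queue=[] holders={T4,T6}
Step 13: signal(T6) -> count=1 queue=[] holders={T4}
Step 14: signal(T4) -> count=2 queue=[] holders={none}
Final holders: {none} -> 0 thread(s)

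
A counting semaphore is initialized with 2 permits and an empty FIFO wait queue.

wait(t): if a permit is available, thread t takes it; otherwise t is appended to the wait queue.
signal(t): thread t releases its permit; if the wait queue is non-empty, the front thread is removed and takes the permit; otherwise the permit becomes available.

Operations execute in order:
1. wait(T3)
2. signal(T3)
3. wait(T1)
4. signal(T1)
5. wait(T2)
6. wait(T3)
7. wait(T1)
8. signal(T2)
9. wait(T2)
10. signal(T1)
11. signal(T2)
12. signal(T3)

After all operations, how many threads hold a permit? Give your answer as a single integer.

Step 1: wait(T3) -> count=1 queue=[] holders={T3}
Step 2: signal(T3) -> count=2 queue=[] holders={none}
Step 3: wait(T1) -> count=1 queue=[] holders={T1}
Step 4: signal(T1) -> count=2 queue=[] holders={none}
Step 5: wait(T2) -> count=1 queue=[] holders={T2}
Step 6: wait(T3) -> count=0 queue=[] holders={T2,T3}
Step 7: wait(T1) -> count=0 queue=[T1] holders={T2,T3}
Step 8: signal(T2) -> count=0 queue=[] holders={T1,T3}
Step 9: wait(T2) -> count=0 queue=[T2] holders={T1,T3}
Step 10: signal(T1) -> count=0 queue=[] holders={T2,T3}
Step 11: signal(T2) -> count=1 queue=[] holders={T3}
Step 12: signal(T3) -> count=2 queue=[] holders={none}
Final holders: {none} -> 0 thread(s)

Answer: 0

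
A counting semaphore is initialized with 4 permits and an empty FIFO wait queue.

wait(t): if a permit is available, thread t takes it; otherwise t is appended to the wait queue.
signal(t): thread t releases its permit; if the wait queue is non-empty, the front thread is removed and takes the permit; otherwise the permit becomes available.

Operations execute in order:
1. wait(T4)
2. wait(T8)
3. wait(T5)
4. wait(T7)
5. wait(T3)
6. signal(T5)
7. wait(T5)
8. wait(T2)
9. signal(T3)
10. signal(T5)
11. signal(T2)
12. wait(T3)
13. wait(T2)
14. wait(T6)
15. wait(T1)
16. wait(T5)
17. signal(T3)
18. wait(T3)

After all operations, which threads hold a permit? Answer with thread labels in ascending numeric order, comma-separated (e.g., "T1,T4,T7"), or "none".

Answer: T2,T4,T7,T8

Derivation:
Step 1: wait(T4) -> count=3 queue=[] holders={T4}
Step 2: wait(T8) -> count=2 queue=[] holders={T4,T8}
Step 3: wait(T5) -> count=1 queue=[] holders={T4,T5,T8}
Step 4: wait(T7) -> count=0 queue=[] holders={T4,T5,T7,T8}
Step 5: wait(T3) -> count=0 queue=[T3] holders={T4,T5,T7,T8}
Step 6: signal(T5) -> count=0 queue=[] holders={T3,T4,T7,T8}
Step 7: wait(T5) -> count=0 queue=[T5] holders={T3,T4,T7,T8}
Step 8: wait(T2) -> count=0 queue=[T5,T2] holders={T3,T4,T7,T8}
Step 9: signal(T3) -> count=0 queue=[T2] holders={T4,T5,T7,T8}
Step 10: signal(T5) -> count=0 queue=[] holders={T2,T4,T7,T8}
Step 11: signal(T2) -> count=1 queue=[] holders={T4,T7,T8}
Step 12: wait(T3) -> count=0 queue=[] holders={T3,T4,T7,T8}
Step 13: wait(T2) -> count=0 queue=[T2] holders={T3,T4,T7,T8}
Step 14: wait(T6) -> count=0 queue=[T2,T6] holders={T3,T4,T7,T8}
Step 15: wait(T1) -> count=0 queue=[T2,T6,T1] holders={T3,T4,T7,T8}
Step 16: wait(T5) -> count=0 queue=[T2,T6,T1,T5] holders={T3,T4,T7,T8}
Step 17: signal(T3) -> count=0 queue=[T6,T1,T5] holders={T2,T4,T7,T8}
Step 18: wait(T3) -> count=0 queue=[T6,T1,T5,T3] holders={T2,T4,T7,T8}
Final holders: T2,T4,T7,T8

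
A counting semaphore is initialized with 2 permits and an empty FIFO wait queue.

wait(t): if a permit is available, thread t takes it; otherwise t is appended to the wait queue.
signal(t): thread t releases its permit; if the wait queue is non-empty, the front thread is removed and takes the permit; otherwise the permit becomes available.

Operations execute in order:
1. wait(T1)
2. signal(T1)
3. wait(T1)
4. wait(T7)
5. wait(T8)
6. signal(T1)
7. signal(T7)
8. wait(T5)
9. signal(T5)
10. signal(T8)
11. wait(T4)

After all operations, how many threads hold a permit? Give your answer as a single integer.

Answer: 1

Derivation:
Step 1: wait(T1) -> count=1 queue=[] holders={T1}
Step 2: signal(T1) -> count=2 queue=[] holders={none}
Step 3: wait(T1) -> count=1 queue=[] holders={T1}
Step 4: wait(T7) -> count=0 queue=[] holders={T1,T7}
Step 5: wait(T8) -> count=0 queue=[T8] holders={T1,T7}
Step 6: signal(T1) -> count=0 queue=[] holders={T7,T8}
Step 7: signal(T7) -> count=1 queue=[] holders={T8}
Step 8: wait(T5) -> count=0 queue=[] holders={T5,T8}
Step 9: signal(T5) -> count=1 queue=[] holders={T8}
Step 10: signal(T8) -> count=2 queue=[] holders={none}
Step 11: wait(T4) -> count=1 queue=[] holders={T4}
Final holders: {T4} -> 1 thread(s)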